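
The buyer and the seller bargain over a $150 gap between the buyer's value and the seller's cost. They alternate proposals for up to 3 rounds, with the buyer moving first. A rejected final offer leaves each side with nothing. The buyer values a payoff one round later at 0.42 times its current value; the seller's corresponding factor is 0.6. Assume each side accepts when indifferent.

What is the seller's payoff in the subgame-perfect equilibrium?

52.2

Round 3 (the buyer proposes): rejection yields 0 for the seller; the buyer offers 0 and keeps 150.
Round 2 (the seller proposes): the buyer can get 150 next round, worth 0.42 × 150 = 63 now, so the seller offers 63, keeping 87.
Round 1 (the buyer proposes): the seller can get 87 next round, worth 0.6 × 87 = 52.2 now, so the buyer offers 52.2, keeping 97.8.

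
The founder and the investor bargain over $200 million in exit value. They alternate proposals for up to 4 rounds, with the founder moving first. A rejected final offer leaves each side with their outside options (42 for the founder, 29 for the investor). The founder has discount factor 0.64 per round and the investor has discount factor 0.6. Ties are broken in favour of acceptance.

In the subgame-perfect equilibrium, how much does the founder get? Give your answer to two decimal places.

120.40

By backward induction:
Round 4 (the investor proposes): the founder gets 42 if talks fail, so the investor offers 42 and keeps 158.
Round 3 (the founder proposes): the investor can get 158 next round, worth 0.6 × 158 = 94.8 now, so the founder offers 94.8, keeping 105.2.
Round 2 (the investor proposes): the founder can get 105.2 next round, worth 0.64 × 105.2 = 67.328 now; the investor offers that and keeps 132.672.
Round 1 (the founder proposes): the investor can get 132.672 next round, worth 0.6 × 132.672 = 79.6032 now, so the founder offers 79.6032, keeping 120.3968.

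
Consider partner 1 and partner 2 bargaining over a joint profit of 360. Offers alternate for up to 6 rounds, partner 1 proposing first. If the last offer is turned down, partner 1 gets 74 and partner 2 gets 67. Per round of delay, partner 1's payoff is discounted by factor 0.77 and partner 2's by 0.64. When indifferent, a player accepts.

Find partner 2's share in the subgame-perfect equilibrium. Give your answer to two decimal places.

Round 6 (partner 2 proposes): partner 1 gets 74 if talks fail, so partner 2 offers 74 and keeps 286.
Round 5 (partner 1 proposes): partner 2 can get 286 next round, worth 0.64 × 286 = 183.04 now. Partner 1 offers 183.04 and keeps 360 − 183.04 = 176.96.
Round 4 (partner 2 proposes): partner 1 can get 176.96 next round, worth 0.77 × 176.96 = 136.2592 now. Partner 2 offers 136.2592 and keeps 360 − 136.2592 = 223.7408.
Round 3 (partner 1 proposes): partner 2 can get 223.7408 next round, worth 0.64 × 223.7408 = 143.194112 now. Partner 1 offers 143.194112 and keeps 360 − 143.194112 = 216.805888.
Round 2 (partner 2 proposes): partner 1 can get 216.805888 next round, worth 0.77 × 216.805888 = 166.94053376 now. Partner 2 offers 166.94053376 and keeps 360 − 166.94053376 = 193.05946624.
Round 1 (partner 1 proposes): partner 2 can get 193.05946624 next round, worth 0.64 × 193.05946624 = 123.5580583936 now. Partner 1 offers 123.5580583936 and keeps 360 − 123.5580583936 = 236.4419416064.

123.56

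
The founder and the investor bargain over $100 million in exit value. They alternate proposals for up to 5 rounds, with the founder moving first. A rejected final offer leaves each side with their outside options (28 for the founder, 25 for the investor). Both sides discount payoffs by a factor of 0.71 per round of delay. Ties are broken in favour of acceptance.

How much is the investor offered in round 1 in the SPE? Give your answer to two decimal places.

37.32

Round 5 (the founder proposes): the investor gets 25 if talks fail, so the founder offers 25 and keeps 75.
Round 4 (the investor proposes): the founder can get 75 next round, worth 0.71 × 75 = 53.25 now; the investor offers that and keeps 46.75.
Round 3 (the founder proposes): the investor can get 46.75 next round, worth 0.71 × 46.75 = 33.1925 now. The founder offers 33.1925 and keeps 100 − 33.1925 = 66.8075.
Round 2 (the investor proposes): the founder can get 66.8075 next round, worth 0.71 × 66.8075 = 47.433325 now. The investor offers 47.433325 and keeps 100 − 47.433325 = 52.566675.
Round 1 (the founder proposes): the investor can get 52.566675 next round, worth 0.71 × 52.566675 = 37.32233925 now, so the founder offers 37.32233925, keeping 62.67766075.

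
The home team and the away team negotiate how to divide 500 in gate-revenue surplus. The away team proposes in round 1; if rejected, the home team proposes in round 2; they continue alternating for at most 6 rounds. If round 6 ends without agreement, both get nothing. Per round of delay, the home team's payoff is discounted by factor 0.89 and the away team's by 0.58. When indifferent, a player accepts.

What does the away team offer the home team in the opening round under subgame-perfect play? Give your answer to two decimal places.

By backward induction:
Round 6 (the home team proposes): rejection yields 0 for the away team; the home team offers 0 and keeps 500.
Round 5 (the away team proposes): the home team can get 500 next round, worth 0.89 × 500 = 445 now. The away team offers 445 and keeps 500 − 445 = 55.
Round 4 (the home team proposes): the away team can get 55 next round, worth 0.58 × 55 = 31.9 now; the home team offers that and keeps 468.1.
Round 3 (the away team proposes): the home team can get 468.1 next round, worth 0.89 × 468.1 = 416.609 now. The away team offers 416.609 and keeps 500 − 416.609 = 83.391.
Round 2 (the home team proposes): the away team can get 83.391 next round, worth 0.58 × 83.391 = 48.36678 now. The home team offers 48.36678 and keeps 500 − 48.36678 = 451.63322.
Round 1 (the away team proposes): the home team can get 451.63322 next round, worth 0.89 × 451.63322 = 401.9535658 now, so the away team offers 401.9535658, keeping 98.0464342.

401.95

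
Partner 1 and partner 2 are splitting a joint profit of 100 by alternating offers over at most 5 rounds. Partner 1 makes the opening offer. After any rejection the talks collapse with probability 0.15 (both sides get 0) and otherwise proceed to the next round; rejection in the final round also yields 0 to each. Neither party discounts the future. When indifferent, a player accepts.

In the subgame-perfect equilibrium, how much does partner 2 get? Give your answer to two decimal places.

By backward induction:
Round 5 (partner 1 proposes): rejection yields 0 for partner 2; partner 1 offers 0 and keeps 100.
Round 4 (partner 2 proposes): rejecting gives partner 1 an expected 0.85 × 100 = 85. Partner 2 offers 85 and keeps 100 − 85 = 15.
Round 3 (partner 1 proposes): rejecting gives partner 2 an expected 0.85 × 15 = 12.75, so partner 1 offers 12.75, keeping 87.25.
Round 2 (partner 2 proposes): rejecting gives partner 1 an expected 0.85 × 87.25 = 74.1625. Partner 2 offers 74.1625 and keeps 100 − 74.1625 = 25.8375.
Round 1 (partner 1 proposes): rejecting gives partner 2 an expected 0.85 × 25.8375 = 21.961875; partner 1 offers that and keeps 78.038125.

21.96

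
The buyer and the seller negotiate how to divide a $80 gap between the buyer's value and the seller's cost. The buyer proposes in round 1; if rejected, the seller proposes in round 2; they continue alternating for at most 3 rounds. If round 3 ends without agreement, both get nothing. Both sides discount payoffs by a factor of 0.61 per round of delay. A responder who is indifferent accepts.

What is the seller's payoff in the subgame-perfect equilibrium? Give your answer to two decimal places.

Round 3 (the buyer proposes): the seller will accept anything ≥ 0, so the buyer offers 0 and keeps 80.
Round 2 (the seller proposes): the buyer can get 80 next round, worth 0.61 × 80 = 48.8 now, so the seller offers 48.8, keeping 31.2.
Round 1 (the buyer proposes): the seller can get 31.2 next round, worth 0.61 × 31.2 = 19.032 now; the buyer offers that and keeps 60.968.

19.03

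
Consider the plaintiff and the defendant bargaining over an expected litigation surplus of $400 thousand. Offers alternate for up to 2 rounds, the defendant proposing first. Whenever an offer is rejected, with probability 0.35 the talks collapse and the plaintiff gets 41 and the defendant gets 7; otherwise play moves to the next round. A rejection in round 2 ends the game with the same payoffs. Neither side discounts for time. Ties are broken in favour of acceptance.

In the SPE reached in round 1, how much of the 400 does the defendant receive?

Round 2 (the plaintiff proposes): the defendant gets 7 if talks fail, so the plaintiff offers 7 and keeps 393.
Round 1 (the defendant proposes): rejecting gives the plaintiff an expected 0.65 × 393 + 0.35 × 41 = 269.8, so the defendant offers 269.8, keeping 130.2.

130.2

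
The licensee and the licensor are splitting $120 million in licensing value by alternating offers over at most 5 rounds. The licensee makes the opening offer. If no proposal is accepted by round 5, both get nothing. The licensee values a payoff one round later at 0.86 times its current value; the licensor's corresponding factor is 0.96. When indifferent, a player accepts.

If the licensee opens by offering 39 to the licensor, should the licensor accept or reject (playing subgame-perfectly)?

Round 5 (the licensee proposes): rejection yields 0 for the licensor; the licensee offers 0 and keeps 120.
Round 4 (the licensor proposes): the licensee can get 120 next round, worth 0.86 × 120 = 103.2 now, so the licensor offers 103.2, keeping 16.8.
Round 3 (the licensee proposes): the licensor can get 16.8 next round, worth 0.96 × 16.8 = 16.128 now, so the licensee offers 16.128, keeping 103.872.
Round 2 (the licensor proposes): the licensee can get 103.872 next round, worth 0.86 × 103.872 = 89.32992 now. The licensor offers 89.32992 and keeps 120 − 89.32992 = 30.67008.
So by rejecting in round 1, the licensor gets 30.67008 next round, worth 0.96 × 30.67008 = 29.4432768 now.
Offer 39 ≥ 29.4432768, so the licensor accepts.

Accept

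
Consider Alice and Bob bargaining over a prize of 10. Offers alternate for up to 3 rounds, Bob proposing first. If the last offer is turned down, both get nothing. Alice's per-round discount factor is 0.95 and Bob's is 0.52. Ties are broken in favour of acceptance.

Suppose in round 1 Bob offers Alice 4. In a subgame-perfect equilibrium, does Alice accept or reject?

Round 3 (Bob proposes): rejection yields 0 for Alice; Bob offers 0 and keeps 10.
Round 2 (Alice proposes): Bob can get 10 next round, worth 0.52 × 10 = 5.2 now, so Alice offers 5.2, keeping 4.8.
So by rejecting in round 1, Alice gets 4.8 next round, worth 0.95 × 4.8 = 4.56 now.
Offer 4 < 4.56, so Alice rejects.

Reject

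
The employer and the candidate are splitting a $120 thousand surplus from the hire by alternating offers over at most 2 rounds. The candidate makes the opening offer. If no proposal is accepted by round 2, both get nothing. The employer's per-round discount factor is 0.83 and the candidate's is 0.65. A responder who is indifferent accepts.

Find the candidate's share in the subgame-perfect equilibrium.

20.4

Work backward from the last round.
Round 2 (the employer proposes): rejection yields 0 for the candidate; the employer offers 0 and keeps 120.
Round 1 (the candidate proposes): the employer can get 120 next round, worth 0.83 × 120 = 99.6 now; the candidate offers that and keeps 20.4.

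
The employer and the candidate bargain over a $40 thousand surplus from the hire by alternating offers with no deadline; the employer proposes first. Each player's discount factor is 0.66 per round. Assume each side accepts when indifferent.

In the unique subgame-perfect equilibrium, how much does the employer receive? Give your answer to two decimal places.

24.10

In a stationary SPE each proposer offers the other exactly their discounted continuation value.
If the employer keeps x when proposing and the candidate keeps y when proposing, then x = 40 − 0.66y and y = 40 − 0.66x.
Solving: x = 40(1 − 0.66) / (1 − 0.66·0.66) = 13.6 / 0.5644 ≈ 24.0964.
The candidate gets 40 − 24.0964 ≈ 15.9036.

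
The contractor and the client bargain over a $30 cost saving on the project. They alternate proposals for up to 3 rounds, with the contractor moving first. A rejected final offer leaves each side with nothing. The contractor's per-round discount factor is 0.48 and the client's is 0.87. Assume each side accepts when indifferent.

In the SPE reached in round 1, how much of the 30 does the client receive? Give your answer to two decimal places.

Solve by backward induction from round 3.
Round 3 (the contractor proposes): rejection yields 0 for the client; the contractor offers 0 and keeps 30.
Round 2 (the client proposes): the contractor can get 30 next round, worth 0.48 × 30 = 14.4 now, so the client offers 14.4, keeping 15.6.
Round 1 (the contractor proposes): the client can get 15.6 next round, worth 0.87 × 15.6 = 13.572 now. The contractor offers 13.572 and keeps 30 − 13.572 = 16.428.

13.57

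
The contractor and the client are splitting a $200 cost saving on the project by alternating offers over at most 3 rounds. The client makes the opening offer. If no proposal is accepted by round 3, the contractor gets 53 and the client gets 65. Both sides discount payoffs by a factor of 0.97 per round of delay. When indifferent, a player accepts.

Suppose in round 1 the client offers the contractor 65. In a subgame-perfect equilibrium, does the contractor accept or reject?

Accept

Work out the contractor's continuation value if the offer is rejected.
Round 3 (the client proposes): the contractor gets 53 if talks fail, so the client offers 53 and keeps 147.
Round 2 (the contractor proposes): the client can get 147 next round, worth 0.97 × 147 = 142.59 now; the contractor offers that and keeps 57.41.
So by rejecting in round 1, the contractor gets 57.41 next round, worth 0.97 × 57.41 = 55.6877 now.
Offer 65 ≥ 55.6877, so the contractor accepts.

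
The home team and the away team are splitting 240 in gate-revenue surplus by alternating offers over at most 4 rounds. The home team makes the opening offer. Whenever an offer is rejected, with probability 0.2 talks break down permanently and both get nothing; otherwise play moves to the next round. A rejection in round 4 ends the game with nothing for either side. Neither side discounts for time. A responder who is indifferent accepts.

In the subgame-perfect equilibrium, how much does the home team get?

Round 4 (the away team proposes): the home team will accept anything ≥ 0, so the away team offers 0 and keeps 240.
Round 3 (the home team proposes): rejecting gives the away team an expected 0.8 × 240 = 192. The home team offers 192 and keeps 240 − 192 = 48.
Round 2 (the away team proposes): rejecting gives the home team an expected 0.8 × 48 = 38.4. The away team offers 38.4 and keeps 240 − 38.4 = 201.6.
Round 1 (the home team proposes): rejecting gives the away team an expected 0.8 × 201.6 = 161.28, so the home team offers 161.28, keeping 78.72.

78.72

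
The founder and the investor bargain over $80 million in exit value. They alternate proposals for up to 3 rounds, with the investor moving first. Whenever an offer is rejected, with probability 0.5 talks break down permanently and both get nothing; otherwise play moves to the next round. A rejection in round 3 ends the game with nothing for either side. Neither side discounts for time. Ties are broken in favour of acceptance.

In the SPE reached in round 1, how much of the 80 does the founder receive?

20

Round 3 (the investor proposes): the founder will accept anything ≥ 0, so the investor offers 0 and keeps 80.
Round 2 (the founder proposes): rejecting gives the investor an expected 0.5 × 80 = 40. The founder offers 40 and keeps 80 − 40 = 40.
Round 1 (the investor proposes): rejecting gives the founder an expected 0.5 × 40 = 20. The investor offers 20 and keeps 80 − 20 = 60.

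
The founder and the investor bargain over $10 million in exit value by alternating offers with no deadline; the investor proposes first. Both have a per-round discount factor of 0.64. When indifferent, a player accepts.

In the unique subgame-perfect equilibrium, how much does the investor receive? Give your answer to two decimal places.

In a stationary SPE each proposer offers the other exactly their discounted continuation value.
If the investor keeps x when proposing and the founder keeps y when proposing, then x = 10 − 0.64y and y = 10 − 0.64x.
Solving: x = 10(1 − 0.64) / (1 − 0.64·0.64) = 3.6 / 0.5904 ≈ 6.0976.
The founder gets 10 − 6.0976 ≈ 3.9024.

6.10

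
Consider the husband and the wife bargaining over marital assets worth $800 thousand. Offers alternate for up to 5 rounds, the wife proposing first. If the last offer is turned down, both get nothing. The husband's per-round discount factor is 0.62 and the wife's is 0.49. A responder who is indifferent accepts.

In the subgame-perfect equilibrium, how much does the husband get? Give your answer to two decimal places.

329.81

Round 5 (the wife proposes): rejection yields 0 for the husband; the wife offers 0 and keeps 800.
Round 4 (the husband proposes): the wife can get 800 next round, worth 0.49 × 800 = 392 now; the husband offers that and keeps 408.
Round 3 (the wife proposes): the husband can get 408 next round, worth 0.62 × 408 = 252.96 now, so the wife offers 252.96, keeping 547.04.
Round 2 (the husband proposes): the wife can get 547.04 next round, worth 0.49 × 547.04 = 268.0496 now. The husband offers 268.0496 and keeps 800 − 268.0496 = 531.9504.
Round 1 (the wife proposes): the husband can get 531.9504 next round, worth 0.62 × 531.9504 = 329.809248 now; the wife offers that and keeps 470.190752.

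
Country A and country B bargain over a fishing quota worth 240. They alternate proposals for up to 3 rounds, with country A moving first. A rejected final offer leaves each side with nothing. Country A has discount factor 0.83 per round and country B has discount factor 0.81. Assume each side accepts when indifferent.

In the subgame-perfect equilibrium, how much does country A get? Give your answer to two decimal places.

206.95

Round 3 (country A proposes): rejection yields 0 for country B; country A offers 0 and keeps 240.
Round 2 (country B proposes): country A can get 240 next round, worth 0.83 × 240 = 199.2 now; country B offers that and keeps 40.8.
Round 1 (country A proposes): country B can get 40.8 next round, worth 0.81 × 40.8 = 33.048 now. Country A offers 33.048 and keeps 240 − 33.048 = 206.952.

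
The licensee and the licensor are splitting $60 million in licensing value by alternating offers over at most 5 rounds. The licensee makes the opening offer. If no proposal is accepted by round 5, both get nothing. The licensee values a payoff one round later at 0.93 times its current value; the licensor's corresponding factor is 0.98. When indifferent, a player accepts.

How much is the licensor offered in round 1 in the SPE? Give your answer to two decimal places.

Round 5 (the licensee proposes): rejection yields 0 for the licensor; the licensee offers 0 and keeps 60.
Round 4 (the licensor proposes): the licensee can get 60 next round, worth 0.93 × 60 = 55.8 now, so the licensor offers 55.8, keeping 4.2.
Round 3 (the licensee proposes): the licensor can get 4.2 next round, worth 0.98 × 4.2 = 4.116 now, so the licensee offers 4.116, keeping 55.884.
Round 2 (the licensor proposes): the licensee can get 55.884 next round, worth 0.93 × 55.884 = 51.97212 now. The licensor offers 51.97212 and keeps 60 − 51.97212 = 8.02788.
Round 1 (the licensee proposes): the licensor can get 8.02788 next round, worth 0.98 × 8.02788 = 7.8673224 now; the licensee offers that and keeps 52.1326776.

7.87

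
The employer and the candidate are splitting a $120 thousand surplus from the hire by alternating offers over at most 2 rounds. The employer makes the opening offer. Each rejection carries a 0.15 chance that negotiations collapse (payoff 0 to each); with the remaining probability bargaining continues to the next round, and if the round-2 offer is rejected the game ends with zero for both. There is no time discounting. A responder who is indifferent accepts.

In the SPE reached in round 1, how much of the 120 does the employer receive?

Round 2 (the candidate proposes): rejection yields 0 for the employer; the candidate offers 0 and keeps 120.
Round 1 (the employer proposes): rejecting gives the candidate an expected 0.85 × 120 = 102; the employer offers that and keeps 18.

18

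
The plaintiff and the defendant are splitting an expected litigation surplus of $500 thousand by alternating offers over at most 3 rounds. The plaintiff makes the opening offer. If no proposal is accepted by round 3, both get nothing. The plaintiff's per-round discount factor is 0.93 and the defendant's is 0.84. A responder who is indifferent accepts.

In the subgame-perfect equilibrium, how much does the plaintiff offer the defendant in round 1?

Round 3 (the plaintiff proposes): rejection yields 0 for the defendant; the plaintiff offers 0 and keeps 500.
Round 2 (the defendant proposes): the plaintiff can get 500 next round, worth 0.93 × 500 = 465 now; the defendant offers that and keeps 35.
Round 1 (the plaintiff proposes): the defendant can get 35 next round, worth 0.84 × 35 = 29.4 now, so the plaintiff offers 29.4, keeping 470.6.

29.4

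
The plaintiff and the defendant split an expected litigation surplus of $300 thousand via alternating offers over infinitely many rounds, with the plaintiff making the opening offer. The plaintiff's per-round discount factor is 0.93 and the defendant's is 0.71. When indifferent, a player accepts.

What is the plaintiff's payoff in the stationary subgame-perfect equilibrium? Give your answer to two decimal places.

In a stationary SPE each proposer offers the other exactly their discounted continuation value.
If the plaintiff keeps x when proposing and the defendant keeps y when proposing, then x = 300 − 0.71y and y = 300 − 0.93x.
Solving: x = 300(1 − 0.71) / (1 − 0.93·0.71) = 87 / 0.3397 ≈ 256.1083.
The defendant gets 300 − 256.1083 ≈ 43.8917.

256.11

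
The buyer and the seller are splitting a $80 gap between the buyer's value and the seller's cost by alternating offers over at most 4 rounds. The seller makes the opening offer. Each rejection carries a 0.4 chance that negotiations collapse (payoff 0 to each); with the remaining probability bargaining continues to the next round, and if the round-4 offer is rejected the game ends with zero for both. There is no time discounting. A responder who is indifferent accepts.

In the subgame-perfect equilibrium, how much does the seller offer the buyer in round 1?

By backward induction:
Round 4 (the buyer proposes): rejection yields 0 for the seller; the buyer offers 0 and keeps 80.
Round 3 (the seller proposes): rejecting gives the buyer an expected 0.6 × 80 = 48. The seller offers 48 and keeps 80 − 48 = 32.
Round 2 (the buyer proposes): rejecting gives the seller an expected 0.6 × 32 = 19.2; the buyer offers that and keeps 60.8.
Round 1 (the seller proposes): rejecting gives the buyer an expected 0.6 × 60.8 = 36.48; the seller offers that and keeps 43.52.

36.48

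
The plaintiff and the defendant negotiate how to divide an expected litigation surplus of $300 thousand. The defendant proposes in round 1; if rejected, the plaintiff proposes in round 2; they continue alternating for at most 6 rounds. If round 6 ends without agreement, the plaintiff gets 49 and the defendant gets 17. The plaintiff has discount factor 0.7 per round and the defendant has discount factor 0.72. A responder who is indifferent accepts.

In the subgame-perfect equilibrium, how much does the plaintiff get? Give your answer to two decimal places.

138.76

By backward induction:
Round 6 (the plaintiff proposes): the defendant gets 17 if talks fail, so the plaintiff offers 17 and keeps 283.
Round 5 (the defendant proposes): the plaintiff can get 283 next round, worth 0.7 × 283 = 198.1 now, so the defendant offers 198.1, keeping 101.9.
Round 4 (the plaintiff proposes): the defendant can get 101.9 next round, worth 0.72 × 101.9 = 73.368 now. The plaintiff offers 73.368 and keeps 300 − 73.368 = 226.632.
Round 3 (the defendant proposes): the plaintiff can get 226.632 next round, worth 0.7 × 226.632 = 158.6424 now, so the defendant offers 158.6424, keeping 141.3576.
Round 2 (the plaintiff proposes): the defendant can get 141.3576 next round, worth 0.72 × 141.3576 = 101.777472 now; the plaintiff offers that and keeps 198.222528.
Round 1 (the defendant proposes): the plaintiff can get 198.222528 next round, worth 0.7 × 198.222528 = 138.7557696 now. The defendant offers 138.7557696 and keeps 300 − 138.7557696 = 161.2442304.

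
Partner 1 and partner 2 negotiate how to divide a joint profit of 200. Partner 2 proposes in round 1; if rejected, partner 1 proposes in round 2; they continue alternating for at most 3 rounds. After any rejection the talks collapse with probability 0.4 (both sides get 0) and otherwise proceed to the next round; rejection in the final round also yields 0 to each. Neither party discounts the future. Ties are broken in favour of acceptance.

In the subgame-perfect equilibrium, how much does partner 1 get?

48

Round 3 (partner 2 proposes): partner 1 will accept anything ≥ 0, so partner 2 offers 0 and keeps 200.
Round 2 (partner 1 proposes): rejecting gives partner 2 an expected 0.6 × 200 = 120. Partner 1 offers 120 and keeps 200 − 120 = 80.
Round 1 (partner 2 proposes): rejecting gives partner 1 an expected 0.6 × 80 = 48, so partner 2 offers 48, keeping 152.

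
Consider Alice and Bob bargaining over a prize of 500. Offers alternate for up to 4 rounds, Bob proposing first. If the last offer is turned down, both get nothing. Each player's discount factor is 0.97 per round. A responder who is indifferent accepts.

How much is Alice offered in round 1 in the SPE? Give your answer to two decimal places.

Solve by backward induction from round 4.
Round 4 (Alice proposes): rejection yields 0 for Bob; Alice offers 0 and keeps 500.
Round 3 (Bob proposes): Alice can get 500 next round, worth 0.97 × 500 = 485 now; Bob offers that and keeps 15.
Round 2 (Alice proposes): Bob can get 15 next round, worth 0.97 × 15 = 14.55 now. Alice offers 14.55 and keeps 500 − 14.55 = 485.45.
Round 1 (Bob proposes): Alice can get 485.45 next round, worth 0.97 × 485.45 = 470.8865 now; Bob offers that and keeps 29.1135.

470.89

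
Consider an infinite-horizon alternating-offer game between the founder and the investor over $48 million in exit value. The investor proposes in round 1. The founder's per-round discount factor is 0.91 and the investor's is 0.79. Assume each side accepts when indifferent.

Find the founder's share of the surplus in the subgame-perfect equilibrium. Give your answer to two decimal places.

In a stationary SPE each proposer offers the other exactly their discounted continuation value.
If the investor keeps x when proposing and the founder keeps y when proposing, then x = 48 − 0.91y and y = 48 − 0.79x.
Solving: x = 48(1 − 0.91) / (1 − 0.79·0.91) = 4.32 / 0.2811 ≈ 15.3682.
The founder gets 48 − 15.3682 ≈ 32.6318.

32.63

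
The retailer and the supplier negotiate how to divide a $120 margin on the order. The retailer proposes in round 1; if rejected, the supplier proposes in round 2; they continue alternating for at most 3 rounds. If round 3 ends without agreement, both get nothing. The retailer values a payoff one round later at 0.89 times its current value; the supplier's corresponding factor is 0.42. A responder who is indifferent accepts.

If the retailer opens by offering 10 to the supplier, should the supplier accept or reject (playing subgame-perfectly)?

Work out the supplier's continuation value if the offer is rejected.
Round 3 (the retailer proposes): the supplier will accept anything ≥ 0, so the retailer offers 0 and keeps 120.
Round 2 (the supplier proposes): the retailer can get 120 next round, worth 0.89 × 120 = 106.8 now. The supplier offers 106.8 and keeps 120 − 106.8 = 13.2.
So by rejecting in round 1, the supplier gets 13.2 next round, worth 0.42 × 13.2 = 5.544 now.
Offer 10 ≥ 5.544, so the supplier accepts.

Accept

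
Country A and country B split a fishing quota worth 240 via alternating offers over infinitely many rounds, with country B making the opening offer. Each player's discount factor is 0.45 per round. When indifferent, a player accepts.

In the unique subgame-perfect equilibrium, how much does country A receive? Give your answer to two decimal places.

When country B proposes, country A accepts any offer worth at least 0.45 times what country A would get by proposing next round; and vice versa.
This gives x = 240 − 0.45y and y = 240 − 0.45x, where x and y are each side's share when it proposes.
Hence (1 − 0.45·0.45)x = 240(1 − 0.45), i.e. 0.7975·x = 132.
x ≈ 165.5172; country A's share is 240 − x ≈ 74.4828.

74.48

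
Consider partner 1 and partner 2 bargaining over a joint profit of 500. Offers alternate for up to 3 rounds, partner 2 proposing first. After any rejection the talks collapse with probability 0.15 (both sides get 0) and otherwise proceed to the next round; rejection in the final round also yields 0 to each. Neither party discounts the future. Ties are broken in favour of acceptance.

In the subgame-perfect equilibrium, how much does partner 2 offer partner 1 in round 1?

Round 3 (partner 2 proposes): rejection yields 0 for partner 1; partner 2 offers 0 and keeps 500.
Round 2 (partner 1 proposes): rejecting gives partner 2 an expected 0.85 × 500 = 425. Partner 1 offers 425 and keeps 500 − 425 = 75.
Round 1 (partner 2 proposes): rejecting gives partner 1 an expected 0.85 × 75 = 63.75. Partner 2 offers 63.75 and keeps 500 − 63.75 = 436.25.

63.75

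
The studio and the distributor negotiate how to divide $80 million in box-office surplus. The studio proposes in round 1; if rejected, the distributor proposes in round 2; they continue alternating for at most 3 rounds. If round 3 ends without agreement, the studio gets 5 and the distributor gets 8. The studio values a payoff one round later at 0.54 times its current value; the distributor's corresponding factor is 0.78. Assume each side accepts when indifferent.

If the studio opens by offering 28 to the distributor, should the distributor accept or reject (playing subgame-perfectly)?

Round 3 (the studio proposes): the distributor gets 8 if talks fail, so the studio offers 8 and keeps 72.
Round 2 (the distributor proposes): the studio can get 72 next round, worth 0.54 × 72 = 38.88 now; the distributor offers that and keeps 41.12.
So by rejecting in round 1, the distributor gets 41.12 next round, worth 0.78 × 41.12 = 32.0736 now.
Offer 28 < 32.0736, so the distributor rejects.

Reject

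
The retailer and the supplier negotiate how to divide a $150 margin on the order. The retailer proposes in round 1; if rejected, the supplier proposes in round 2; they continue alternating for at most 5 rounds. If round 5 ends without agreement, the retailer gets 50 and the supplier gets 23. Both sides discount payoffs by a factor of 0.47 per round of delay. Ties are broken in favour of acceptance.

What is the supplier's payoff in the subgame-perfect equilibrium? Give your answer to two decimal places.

46.74

Work backward from the last round.
Round 5 (the retailer proposes): the supplier gets 23 if talks fail, so the retailer offers 23 and keeps 127.
Round 4 (the supplier proposes): the retailer can get 127 next round, worth 0.47 × 127 = 59.69 now, so the supplier offers 59.69, keeping 90.31.
Round 3 (the retailer proposes): the supplier can get 90.31 next round, worth 0.47 × 90.31 = 42.4457 now, so the retailer offers 42.4457, keeping 107.5543.
Round 2 (the supplier proposes): the retailer can get 107.5543 next round, worth 0.47 × 107.5543 = 50.550521 now. The supplier offers 50.550521 and keeps 150 − 50.550521 = 99.449479.
Round 1 (the retailer proposes): the supplier can get 99.449479 next round, worth 0.47 × 99.449479 = 46.74125513 now; the retailer offers that and keeps 103.25874487.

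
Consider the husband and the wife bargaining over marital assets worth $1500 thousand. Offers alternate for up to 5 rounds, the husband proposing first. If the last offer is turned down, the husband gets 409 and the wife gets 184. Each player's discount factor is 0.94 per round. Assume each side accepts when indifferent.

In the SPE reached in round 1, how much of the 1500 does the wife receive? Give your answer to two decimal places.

Round 5 (the husband proposes): the wife gets 184 if talks fail, so the husband offers 184 and keeps 1316.
Round 4 (the wife proposes): the husband can get 1316 next round, worth 0.94 × 1316 = 1237.04 now, so the wife offers 1237.04, keeping 262.96.
Round 3 (the husband proposes): the wife can get 262.96 next round, worth 0.94 × 262.96 = 247.1824 now, so the husband offers 247.1824, keeping 1252.8176.
Round 2 (the wife proposes): the husband can get 1252.8176 next round, worth 0.94 × 1252.8176 = 1177.648544 now. The wife offers 1177.648544 and keeps 1500 − 1177.648544 = 322.351456.
Round 1 (the husband proposes): the wife can get 322.351456 next round, worth 0.94 × 322.351456 = 303.01036864 now. The husband offers 303.01036864 and keeps 1500 − 303.01036864 = 1196.98963136.

303.01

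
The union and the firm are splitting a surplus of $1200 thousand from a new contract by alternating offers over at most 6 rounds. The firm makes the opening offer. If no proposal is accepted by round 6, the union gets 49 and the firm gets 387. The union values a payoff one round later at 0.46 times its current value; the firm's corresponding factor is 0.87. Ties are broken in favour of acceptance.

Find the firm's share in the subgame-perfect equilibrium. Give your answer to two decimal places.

1039.62

Solve by backward induction from round 6.
Round 6 (the union proposes): the firm gets 387 if talks fail, so the union offers 387 and keeps 813.
Round 5 (the firm proposes): the union can get 813 next round, worth 0.46 × 813 = 373.98 now. The firm offers 373.98 and keeps 1200 − 373.98 = 826.02.
Round 4 (the union proposes): the firm can get 826.02 next round, worth 0.87 × 826.02 = 718.6374 now. The union offers 718.6374 and keeps 1200 − 718.6374 = 481.3626.
Round 3 (the firm proposes): the union can get 481.3626 next round, worth 0.46 × 481.3626 = 221.426796 now; the firm offers that and keeps 978.573204.
Round 2 (the union proposes): the firm can get 978.573204 next round, worth 0.87 × 978.573204 = 851.35868748 now; the union offers that and keeps 348.64131252.
Round 1 (the firm proposes): the union can get 348.64131252 next round, worth 0.46 × 348.64131252 = 160.3750037592 now. The firm offers 160.3750037592 and keeps 1200 − 160.3750037592 = 1039.6249962408.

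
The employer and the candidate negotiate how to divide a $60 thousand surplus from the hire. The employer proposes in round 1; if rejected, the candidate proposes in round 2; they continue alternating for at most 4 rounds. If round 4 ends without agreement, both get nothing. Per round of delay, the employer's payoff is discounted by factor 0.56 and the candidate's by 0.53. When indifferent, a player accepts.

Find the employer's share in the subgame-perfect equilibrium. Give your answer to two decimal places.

36.57

By backward induction:
Round 4 (the candidate proposes): the employer will accept anything ≥ 0, so the candidate offers 0 and keeps 60.
Round 3 (the employer proposes): the candidate can get 60 next round, worth 0.53 × 60 = 31.8 now; the employer offers that and keeps 28.2.
Round 2 (the candidate proposes): the employer can get 28.2 next round, worth 0.56 × 28.2 = 15.792 now, so the candidate offers 15.792, keeping 44.208.
Round 1 (the employer proposes): the candidate can get 44.208 next round, worth 0.53 × 44.208 = 23.43024 now, so the employer offers 23.43024, keeping 36.56976.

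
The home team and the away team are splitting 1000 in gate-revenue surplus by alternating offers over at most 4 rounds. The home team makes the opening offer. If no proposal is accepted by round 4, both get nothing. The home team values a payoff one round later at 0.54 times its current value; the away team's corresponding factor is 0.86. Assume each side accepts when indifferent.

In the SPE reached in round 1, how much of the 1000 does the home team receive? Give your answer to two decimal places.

205.02

Round 4 (the away team proposes): the home team will accept anything ≥ 0, so the away team offers 0 and keeps 1000.
Round 3 (the home team proposes): the away team can get 1000 next round, worth 0.86 × 1000 = 860 now, so the home team offers 860, keeping 140.
Round 2 (the away team proposes): the home team can get 140 next round, worth 0.54 × 140 = 75.6 now, so the away team offers 75.6, keeping 924.4.
Round 1 (the home team proposes): the away team can get 924.4 next round, worth 0.86 × 924.4 = 794.984 now; the home team offers that and keeps 205.016.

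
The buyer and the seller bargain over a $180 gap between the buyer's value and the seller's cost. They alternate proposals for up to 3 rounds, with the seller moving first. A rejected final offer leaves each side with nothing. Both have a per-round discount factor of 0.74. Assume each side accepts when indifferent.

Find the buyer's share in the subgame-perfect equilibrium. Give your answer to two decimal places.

Round 3 (the seller proposes): rejection yields 0 for the buyer; the seller offers 0 and keeps 180.
Round 2 (the buyer proposes): the seller can get 180 next round, worth 0.74 × 180 = 133.2 now; the buyer offers that and keeps 46.8.
Round 1 (the seller proposes): the buyer can get 46.8 next round, worth 0.74 × 46.8 = 34.632 now; the seller offers that and keeps 145.368.

34.63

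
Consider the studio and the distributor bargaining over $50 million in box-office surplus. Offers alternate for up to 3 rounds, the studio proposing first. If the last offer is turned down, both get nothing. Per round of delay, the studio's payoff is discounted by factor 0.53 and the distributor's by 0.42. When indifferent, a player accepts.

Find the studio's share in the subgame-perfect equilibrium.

Round 3 (the studio proposes): the distributor will accept anything ≥ 0, so the studio offers 0 and keeps 50.
Round 2 (the distributor proposes): the studio can get 50 next round, worth 0.53 × 50 = 26.5 now. The distributor offers 26.5 and keeps 50 − 26.5 = 23.5.
Round 1 (the studio proposes): the distributor can get 23.5 next round, worth 0.42 × 23.5 = 9.87 now. The studio offers 9.87 and keeps 50 − 9.87 = 40.13.

40.13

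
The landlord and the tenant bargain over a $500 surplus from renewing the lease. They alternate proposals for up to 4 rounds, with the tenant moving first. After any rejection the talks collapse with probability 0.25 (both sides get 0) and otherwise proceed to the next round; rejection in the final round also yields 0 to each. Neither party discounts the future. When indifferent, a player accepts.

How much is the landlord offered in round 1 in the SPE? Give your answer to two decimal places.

304.69

Round 4 (the landlord proposes): the tenant will accept anything ≥ 0, so the landlord offers 0 and keeps 500.
Round 3 (the tenant proposes): rejecting gives the landlord an expected 0.75 × 500 = 375. The tenant offers 375 and keeps 500 − 375 = 125.
Round 2 (the landlord proposes): rejecting gives the tenant an expected 0.75 × 125 = 93.75, so the landlord offers 93.75, keeping 406.25.
Round 1 (the tenant proposes): rejecting gives the landlord an expected 0.75 × 406.25 = 304.6875; the tenant offers that and keeps 195.3125.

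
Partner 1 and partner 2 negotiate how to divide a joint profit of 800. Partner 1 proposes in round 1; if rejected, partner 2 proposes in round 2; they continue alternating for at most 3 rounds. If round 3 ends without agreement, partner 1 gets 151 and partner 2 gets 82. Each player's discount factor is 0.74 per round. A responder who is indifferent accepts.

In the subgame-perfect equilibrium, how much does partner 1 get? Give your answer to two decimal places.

601.18

Round 3 (partner 1 proposes): partner 2 gets 82 if talks fail, so partner 1 offers 82 and keeps 718.
Round 2 (partner 2 proposes): partner 1 can get 718 next round, worth 0.74 × 718 = 531.32 now, so partner 2 offers 531.32, keeping 268.68.
Round 1 (partner 1 proposes): partner 2 can get 268.68 next round, worth 0.74 × 268.68 = 198.8232 now; partner 1 offers that and keeps 601.1768.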